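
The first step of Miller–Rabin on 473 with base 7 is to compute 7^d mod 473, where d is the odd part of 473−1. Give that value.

473 − 1 = 472 = 2^3 · 59, so d = 59.
7^1 ≡ 7 (mod 473)
7^2 ≡ 7^2 = 49 ≡ 49 (mod 473)
7^4 ≡ 49^2 = 2401 ≡ 36 (mod 473)
7^8 ≡ 36^2 = 1296 ≡ 350 (mod 473)
7^16 ≡ 350^2 = 122500 ≡ 466 (mod 473)
7^32 ≡ 466^2 = 217156 ≡ 49 (mod 473)
59 = 32 + 16 + 8 + 2 + 1 in binary powers of 2.
So 7^59 ≡ 49 · 466 · 350 · 49 · 7 ≡ 338 (mod 473).
Squaring chain: 338 → 251 → 92; never reaches −1, so base 7 is a Miller–Rabin witness that 473 is composite.

338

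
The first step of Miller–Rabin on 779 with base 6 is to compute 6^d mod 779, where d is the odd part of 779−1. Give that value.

779 − 1 = 778 = 2^1 · 389, so d = 389.
6^1 ≡ 6 (mod 779)
6^2 ≡ 6^2 = 36 ≡ 36 (mod 779)
6^4 ≡ 36^2 = 1296 ≡ 517 (mod 779)
6^8 ≡ 517^2 = 267289 ≡ 92 (mod 779)
6^16 ≡ 92^2 = 8464 ≡ 674 (mod 779)
6^32 ≡ 674^2 = 454276 ≡ 119 (mod 779)
6^64 ≡ 119^2 = 14161 ≡ 139 (mod 779)
6^128 ≡ 139^2 = 19321 ≡ 625 (mod 779)
6^256 ≡ 625^2 = 390625 ≡ 346 (mod 779)
389 = 256 + 128 + 4 + 1 in binary powers of 2.
So 6^389 ≡ 346 · 625 · 517 · 6 ≡ 473 (mod 779).
Squaring chain: 473; never reaches −1, so base 6 is a Miller–Rabin witness that 779 is composite.

473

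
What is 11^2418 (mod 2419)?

513

11^1 ≡ 11 (mod 2419)
11^2 ≡ 11^2 = 121 ≡ 121 (mod 2419)
11^4 ≡ 121^2 = 14641 ≡ 127 (mod 2419)
11^8 ≡ 127^2 = 16129 ≡ 1615 (mod 2419)
11^16 ≡ 1615^2 = 2608225 ≡ 543 (mod 2419)
11^32 ≡ 543^2 = 294849 ≡ 2150 (mod 2419)
11^64 ≡ 2150^2 = 4622500 ≡ 2210 (mod 2419)
11^128 ≡ 2210^2 = 4884100 ≡ 139 (mod 2419)
11^256 ≡ 139^2 = 19321 ≡ 2388 (mod 2419)
11^512 ≡ 2388^2 = 5702544 ≡ 961 (mod 2419)
11^1024 ≡ 961^2 = 923521 ≡ 1882 (mod 2419)
11^2048 ≡ 1882^2 = 3541924 ≡ 508 (mod 2419)
2418 = 2048 + 256 + 64 + 32 + 16 + 2 in binary powers of 2.
So 11^2418 ≡ 508 · 2388 · 2210 · 2150 · 543 · 121 ≡ 513 (mod 2419).
Since 513 ≠ 1, base 11 is a Fermat witness: 2419 is composite.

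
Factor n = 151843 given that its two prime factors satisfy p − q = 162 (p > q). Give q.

Since p = q + 162, we have 151843 = q(q + 162), so q² + 162q − 151843 = 0.
Discriminant: 162² + 4·151843 = 26244 + 607372 = 633616; √633616 = 796.
q = (−162 + 796)/2 = 317, and p = q + 162 = 479.
Check: 317 · 479 = 151843.

317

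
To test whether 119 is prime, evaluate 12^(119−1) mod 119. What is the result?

2

12^1 ≡ 12 (mod 119)
12^2 ≡ 12^2 = 144 ≡ 25 (mod 119)
12^4 ≡ 25^2 = 625 ≡ 30 (mod 119)
12^8 ≡ 30^2 = 900 ≡ 67 (mod 119)
12^16 ≡ 67^2 = 4489 ≡ 86 (mod 119)
12^32 ≡ 86^2 = 7396 ≡ 18 (mod 119)
12^64 ≡ 18^2 = 324 ≡ 86 (mod 119)
118 = 64 + 32 + 16 + 4 + 2 in binary powers of 2.
So 12^118 ≡ 86 · 18 · 86 · 30 · 25 ≡ 2 (mod 119).
Since 2 ≠ 1, base 12 is a Fermat witness: 119 is composite.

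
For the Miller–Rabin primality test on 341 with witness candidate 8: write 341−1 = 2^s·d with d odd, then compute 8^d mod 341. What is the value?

32

341 − 1 = 340 = 2^2 · 85, so d = 85.
8^1 ≡ 8 (mod 341)
8^2 ≡ 8^2 = 64 ≡ 64 (mod 341)
8^4 ≡ 64^2 = 4096 ≡ 4 (mod 341)
8^8 ≡ 4^2 = 16 ≡ 16 (mod 341)
8^16 ≡ 16^2 = 256 ≡ 256 (mod 341)
8^32 ≡ 256^2 = 65536 ≡ 64 (mod 341)
8^64 ≡ 64^2 = 4096 ≡ 4 (mod 341)
85 = 64 + 16 + 4 + 1 in binary powers of 2.
So 8^85 ≡ 4 · 256 · 4 · 8 ≡ 32 (mod 341).
Squaring chain: 32 → 1; never reaches −1, so base 8 is a Miller–Rabin witness that 341 is composite.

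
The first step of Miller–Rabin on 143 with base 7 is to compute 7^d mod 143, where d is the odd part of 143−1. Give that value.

143 − 1 = 142 = 2^1 · 71, so d = 71.
7^1 ≡ 7 (mod 143)
7^2 ≡ 7^2 = 49 ≡ 49 (mod 143)
7^4 ≡ 49^2 = 2401 ≡ 113 (mod 143)
7^8 ≡ 113^2 = 12769 ≡ 42 (mod 143)
7^16 ≡ 42^2 = 1764 ≡ 48 (mod 143)
7^32 ≡ 48^2 = 2304 ≡ 16 (mod 143)
7^64 ≡ 16^2 = 256 ≡ 113 (mod 143)
71 = 64 + 4 + 2 + 1 in binary powers of 2.
So 7^71 ≡ 113 · 113 · 49 · 7 ≡ 106 (mod 143).
Squaring chain: 106; never reaches −1, so base 7 is a Miller–Rabin witness that 143 is composite.

106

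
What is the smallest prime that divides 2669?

2669 is odd.
Digit sum 23, not divisible by 3.
Ends in 9: not divisible by 5.
7: 2669 = 7·381 + 2
11: 2669 = 11·242 + 7
13: 2669 = 13·205 + 4
17: 2669 = 17·157

17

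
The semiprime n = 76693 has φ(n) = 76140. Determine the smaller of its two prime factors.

271

φ(n) = (p−1)(q−1) = n − (p+q) + 1, so p + q = 76693 − 76140 + 1 = 554.
p and q are the roots of t² − 554t + 76693 = 0.
Discriminant: 554² − 4·76693 = 306916 − 306772 = 144; √144 = 12.
q = (554 − 12)/2 = 271, p = (554 + 12)/2 = 283.
Check: 271 · 283 = 76693.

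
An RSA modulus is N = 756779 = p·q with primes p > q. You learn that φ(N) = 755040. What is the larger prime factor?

881

φ(n) = (p−1)(q−1) = n − (p+q) + 1, so p + q = 756779 − 755040 + 1 = 1740.
p and q are the roots of t² − 1740t + 756779 = 0.
Discriminant: 1740² − 4·756779 = 3027600 − 3027116 = 484; √484 = 22.
q = (1740 − 22)/2 = 859, p = (1740 + 22)/2 = 881.
Check: 859 · 881 = 756779.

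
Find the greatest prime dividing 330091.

330091 = 41 · 8051
8051 = 83 · 97
97 is prime.
So 330091 = 41 · 83 · 97; the largest prime factor is 97.

97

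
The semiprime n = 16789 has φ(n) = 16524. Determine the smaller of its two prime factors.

103

φ(n) = (p−1)(q−1) = n − (p+q) + 1, so p + q = 16789 − 16524 + 1 = 266.
p and q are the roots of t² − 266t + 16789 = 0.
Discriminant: 266² − 4·16789 = 70756 − 67156 = 3600; √3600 = 60.
q = (266 − 60)/2 = 103, p = (266 + 60)/2 = 163.
Check: 103 · 163 = 16789.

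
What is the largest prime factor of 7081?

7081 = 73 · 97
97 is prime.
So 7081 = 73 · 97; the largest prime factor is 97.

97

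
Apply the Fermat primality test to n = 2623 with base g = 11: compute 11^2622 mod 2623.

11^1 ≡ 11 (mod 2623)
11^2 ≡ 11^2 = 121 ≡ 121 (mod 2623)
11^4 ≡ 121^2 = 14641 ≡ 1526 (mod 2623)
11^8 ≡ 1526^2 = 2328676 ≡ 2075 (mod 2623)
11^16 ≡ 2075^2 = 4305625 ≡ 1282 (mod 2623)
11^32 ≡ 1282^2 = 1643524 ≡ 1526 (mod 2623)
11^64 ≡ 1526^2 = 2328676 ≡ 2075 (mod 2623)
11^128 ≡ 2075^2 = 4305625 ≡ 1282 (mod 2623)
11^256 ≡ 1282^2 = 1643524 ≡ 1526 (mod 2623)
11^512 ≡ 1526^2 = 2328676 ≡ 2075 (mod 2623)
11^1024 ≡ 2075^2 = 4305625 ≡ 1282 (mod 2623)
11^2048 ≡ 1282^2 = 1643524 ≡ 1526 (mod 2623)
2622 = 2048 + 512 + 32 + 16 + 8 + 4 + 2 in binary powers of 2.
So 11^2622 ≡ 1526 · 2075 · 1526 · 1282 · 2075 · 1526 · 121 ≡ 365 (mod 2623).
Since 365 ≠ 1, base 11 is a Fermat witness: 2623 is composite.

365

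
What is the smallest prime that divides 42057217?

89

42057217 is odd.
Digit sum 28, not divisible by 3.
Ends in 7: not divisible by 5.
7: 42057217 = 7·6008173 + 6
11: 42057217 = 11·3823383 + 4
13: 42057217 = 13·3235170 + 7
17: 42057217 = 17·2473953 + 16
19: 42057217 = 19·2213537 + 14
23: 42057217 = 23·1828574 + 15
29: 42057217 = 29·1450248 + 25
31: 42057217 = 31·1356684 + 13
37: 42057217 = 37·1136681 + 20
41: 42057217 = 41·1025785 + 32
43: 42057217 = 43·978074 + 35
47: 42057217 = 47·894834 + 19
53: 42057217 = 53·793532 + 21
59: 42057217 = 59·712834 + 11
61: 42057217 = 61·689462 + 35
67: 42057217 = 67·627719 + 44
71: 42057217 = 71·592355 + 12
73: 42057217 = 73·576126 + 19
79: 42057217 = 79·532369 + 66
83: 42057217 = 83·506713 + 38
89: 42057217 = 89·472553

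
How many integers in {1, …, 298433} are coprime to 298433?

278208

Factor: 298433 = 19 · 113 · 139.
φ(298433) = (19−1) · (113−1) · (139−1) = 18 · 112 · 138 = 278208.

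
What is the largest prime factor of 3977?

97

3977 = 41 · 97
97 is prime.
So 3977 = 41 · 97; the largest prime factor is 97.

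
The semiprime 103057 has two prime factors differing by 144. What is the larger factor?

Since p = q + 144, we have 103057 = q(q + 144), so q² + 144q − 103057 = 0.
Discriminant: 144² + 4·103057 = 20736 + 412228 = 432964; √432964 = 658.
q = (−144 + 658)/2 = 257, and p = q + 144 = 401.
Check: 257 · 401 = 103057.

401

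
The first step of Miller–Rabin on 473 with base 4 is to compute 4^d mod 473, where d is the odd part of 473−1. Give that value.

322

473 − 1 = 472 = 2^3 · 59, so d = 59.
4^1 ≡ 4 (mod 473)
4^2 ≡ 4^2 = 16 ≡ 16 (mod 473)
4^4 ≡ 16^2 = 256 ≡ 256 (mod 473)
4^8 ≡ 256^2 = 65536 ≡ 262 (mod 473)
4^16 ≡ 262^2 = 68644 ≡ 59 (mod 473)
4^32 ≡ 59^2 = 3481 ≡ 170 (mod 473)
59 = 32 + 16 + 8 + 2 + 1 in binary powers of 2.
So 4^59 ≡ 170 · 59 · 262 · 16 · 4 ≡ 322 (mod 473).
Squaring chain: 322 → 97 → 422; never reaches −1, so base 4 is a Miller–Rabin witness that 473 is composite.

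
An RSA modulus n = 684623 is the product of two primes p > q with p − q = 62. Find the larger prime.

Since p = q + 62, we have 684623 = q(q + 62), so q² + 62q − 684623 = 0.
Discriminant: 62² + 4·684623 = 3844 + 2738492 = 2742336; √2742336 = 1656.
q = (−62 + 1656)/2 = 797, and p = q + 62 = 859.
Check: 797 · 859 = 684623.

859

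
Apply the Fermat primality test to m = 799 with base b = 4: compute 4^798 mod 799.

4^1 ≡ 4 (mod 799)
4^2 ≡ 4^2 = 16 ≡ 16 (mod 799)
4^4 ≡ 16^2 = 256 ≡ 256 (mod 799)
4^8 ≡ 256^2 = 65536 ≡ 18 (mod 799)
4^16 ≡ 18^2 = 324 ≡ 324 (mod 799)
4^32 ≡ 324^2 = 104976 ≡ 307 (mod 799)
4^64 ≡ 307^2 = 94249 ≡ 766 (mod 799)
4^128 ≡ 766^2 = 586756 ≡ 290 (mod 799)
4^256 ≡ 290^2 = 84100 ≡ 205 (mod 799)
4^512 ≡ 205^2 = 42025 ≡ 477 (mod 799)
798 = 512 + 256 + 16 + 8 + 4 + 2 in binary powers of 2.
So 4^798 ≡ 477 · 205 · 324 · 18 · 256 · 16 ≡ 747 (mod 799).
Since 747 ≠ 1, base 4 is a Fermat witness: 799 is composite.

747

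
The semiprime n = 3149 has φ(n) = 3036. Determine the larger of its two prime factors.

67

φ(n) = (p−1)(q−1) = n − (p+q) + 1, so p + q = 3149 − 3036 + 1 = 114.
p and q are the roots of t² − 114t + 3149 = 0.
Discriminant: 114² − 4·3149 = 12996 − 12596 = 400; √400 = 20.
q = (114 − 20)/2 = 47, p = (114 + 20)/2 = 67.
Check: 47 · 67 = 3149.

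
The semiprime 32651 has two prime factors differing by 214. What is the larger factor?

317

Since p = q + 214, we have 32651 = q(q + 214), so q² + 214q − 32651 = 0.
Discriminant: 214² + 4·32651 = 45796 + 130604 = 176400; √176400 = 420.
q = (−214 + 420)/2 = 103, and p = q + 214 = 317.
Check: 103 · 317 = 32651.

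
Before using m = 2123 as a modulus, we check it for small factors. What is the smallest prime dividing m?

2123 is odd.
Digit sum 8, not divisible by 3.
Ends in 3: not divisible by 5.
7: 2123 = 7·303 + 2
11: 2123 = 11·193

11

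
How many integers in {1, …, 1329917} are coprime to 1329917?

Factor: 1329917 = 41 · 163 · 199.
φ(1329917) = (41−1) · (163−1) · (199−1) = 40 · 162 · 198 = 1283040.

1283040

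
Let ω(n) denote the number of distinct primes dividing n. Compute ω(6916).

4

6916 = 2^2 · 1729
1729 = 7 · 247
247 = 13 · 19
6916 = 2^2 · 7 · 13 · 19, which has 4 distinct prime factors.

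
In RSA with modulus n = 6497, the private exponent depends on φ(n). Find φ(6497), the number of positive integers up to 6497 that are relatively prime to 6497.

Factor: 6497 = 73 · 89.
φ(6497) = (73−1) · (89−1) = 72 · 88 = 6336.

6336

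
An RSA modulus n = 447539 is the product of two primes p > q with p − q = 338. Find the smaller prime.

Since p = q + 338, we have 447539 = q(q + 338), so q² + 338q − 447539 = 0.
Discriminant: 338² + 4·447539 = 114244 + 1790156 = 1904400; √1904400 = 1380.
q = (−338 + 1380)/2 = 521, and p = q + 338 = 859.
Check: 521 · 859 = 447539.

521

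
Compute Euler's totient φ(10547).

Factor: 10547 = 53 · 199.
φ(10547) = (53−1) · (199−1) = 52 · 198 = 10296.

10296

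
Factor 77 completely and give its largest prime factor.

11

77 = 7 · 11
11 is prime.
So 77 = 7 · 11; the largest prime factor is 11.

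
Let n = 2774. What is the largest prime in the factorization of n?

73

2774 = 2 · 1387
1387 = 19 · 73
73 is prime.
So 2774 = 2 · 19 · 73; the largest prime factor is 73.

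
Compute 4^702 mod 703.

4^1 ≡ 4 (mod 703)
4^2 ≡ 4^2 = 16 ≡ 16 (mod 703)
4^4 ≡ 16^2 = 256 ≡ 256 (mod 703)
4^8 ≡ 256^2 = 65536 ≡ 157 (mod 703)
4^16 ≡ 157^2 = 24649 ≡ 44 (mod 703)
4^32 ≡ 44^2 = 1936 ≡ 530 (mod 703)
4^64 ≡ 530^2 = 280900 ≡ 403 (mod 703)
4^128 ≡ 403^2 = 162409 ≡ 16 (mod 703)
4^256 ≡ 16^2 = 256 ≡ 256 (mod 703)
4^512 ≡ 256^2 = 65536 ≡ 157 (mod 703)
702 = 512 + 128 + 32 + 16 + 8 + 4 + 2 in binary powers of 2.
So 4^702 ≡ 157 · 16 · 530 · 44 · 157 · 256 · 16 ≡ 1 (mod 703).
Since the result is 1, base 4 gives no evidence that 703 is composite.

1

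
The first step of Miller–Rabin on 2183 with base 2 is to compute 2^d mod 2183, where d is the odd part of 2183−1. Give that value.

2183 − 1 = 2182 = 2^1 · 1091, so d = 1091.
2^1 ≡ 2 (mod 2183)
2^2 ≡ 2^2 = 4 ≡ 4 (mod 2183)
2^4 ≡ 4^2 = 16 ≡ 16 (mod 2183)
2^8 ≡ 16^2 = 256 ≡ 256 (mod 2183)
2^16 ≡ 256^2 = 65536 ≡ 46 (mod 2183)
2^32 ≡ 46^2 = 2116 ≡ 2116 (mod 2183)
2^64 ≡ 2116^2 = 4477456 ≡ 123 (mod 2183)
2^128 ≡ 123^2 = 15129 ≡ 2031 (mod 2183)
2^256 ≡ 2031^2 = 4124961 ≡ 1274 (mod 2183)
2^512 ≡ 1274^2 = 1623076 ≡ 1107 (mod 2183)
2^1024 ≡ 1107^2 = 1225449 ≡ 786 (mod 2183)
1091 = 1024 + 64 + 2 + 1 in binary powers of 2.
So 2^1091 ≡ 786 · 123 · 4 · 2 ≡ 642 (mod 2183).
Squaring chain: 642; never reaches −1, so base 2 is a Miller–Rabin witness that 2183 is composite.

642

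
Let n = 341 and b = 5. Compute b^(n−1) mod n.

67

5^1 ≡ 5 (mod 341)
5^2 ≡ 5^2 = 25 ≡ 25 (mod 341)
5^4 ≡ 25^2 = 625 ≡ 284 (mod 341)
5^8 ≡ 284^2 = 80656 ≡ 180 (mod 341)
5^16 ≡ 180^2 = 32400 ≡ 5 (mod 341)
5^32 ≡ 5^2 = 25 ≡ 25 (mod 341)
5^64 ≡ 25^2 = 625 ≡ 284 (mod 341)
5^128 ≡ 284^2 = 80656 ≡ 180 (mod 341)
5^256 ≡ 180^2 = 32400 ≡ 5 (mod 341)
340 = 256 + 64 + 16 + 4 in binary powers of 2.
So 5^340 ≡ 5 · 284 · 5 · 284 ≡ 67 (mod 341).
Since 67 ≠ 1, base 5 is a Fermat witness: 341 is composite.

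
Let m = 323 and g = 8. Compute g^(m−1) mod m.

8^1 ≡ 8 (mod 323)
8^2 ≡ 8^2 = 64 ≡ 64 (mod 323)
8^4 ≡ 64^2 = 4096 ≡ 220 (mod 323)
8^8 ≡ 220^2 = 48400 ≡ 273 (mod 323)
8^16 ≡ 273^2 = 74529 ≡ 239 (mod 323)
8^32 ≡ 239^2 = 57121 ≡ 273 (mod 323)
8^64 ≡ 273^2 = 74529 ≡ 239 (mod 323)
8^128 ≡ 239^2 = 57121 ≡ 273 (mod 323)
8^256 ≡ 273^2 = 74529 ≡ 239 (mod 323)
322 = 256 + 64 + 2 in binary powers of 2.
So 8^322 ≡ 239 · 239 · 64 ≡ 30 (mod 323).
Since 30 ≠ 1, base 8 is a Fermat witness: 323 is composite.

30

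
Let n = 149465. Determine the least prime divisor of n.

5

149465 is odd.
Digit sum 29, not divisible by 3.
Ends in 5: divisible by 5.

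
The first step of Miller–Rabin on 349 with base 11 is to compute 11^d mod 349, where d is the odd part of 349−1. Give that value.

349 − 1 = 348 = 2^2 · 87, so d = 87.
11^1 ≡ 11 (mod 349)
11^2 ≡ 11^2 = 121 ≡ 121 (mod 349)
11^4 ≡ 121^2 = 14641 ≡ 332 (mod 349)
11^8 ≡ 332^2 = 110224 ≡ 289 (mod 349)
11^16 ≡ 289^2 = 83521 ≡ 110 (mod 349)
11^32 ≡ 110^2 = 12100 ≡ 234 (mod 349)
11^64 ≡ 234^2 = 54756 ≡ 312 (mod 349)
87 = 64 + 16 + 4 + 2 + 1 in binary powers of 2.
So 11^87 ≡ 312 · 110 · 332 · 121 · 11 ≡ 213 (mod 349).
Squaring chain: 213 → 348; reaches −1, so base 11 does not prove 349 composite.

213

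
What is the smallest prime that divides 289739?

29

289739 is odd.
Digit sum 38, not divisible by 3.
Ends in 9: not divisible by 5.
7: 289739 = 7·41391 + 2
11: 289739 = 11·26339 + 10
13: 289739 = 13·22287 + 8
17: 289739 = 17·17043 + 8
19: 289739 = 19·15249 + 8
23: 289739 = 23·12597 + 8
29: 289739 = 29·9991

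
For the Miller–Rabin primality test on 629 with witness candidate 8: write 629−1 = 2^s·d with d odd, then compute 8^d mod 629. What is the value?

230

629 − 1 = 628 = 2^2 · 157, so d = 157.
8^1 ≡ 8 (mod 629)
8^2 ≡ 8^2 = 64 ≡ 64 (mod 629)
8^4 ≡ 64^2 = 4096 ≡ 322 (mod 629)
8^8 ≡ 322^2 = 103684 ≡ 528 (mod 629)
8^16 ≡ 528^2 = 278784 ≡ 137 (mod 629)
8^32 ≡ 137^2 = 18769 ≡ 528 (mod 629)
8^64 ≡ 528^2 = 278784 ≡ 137 (mod 629)
8^128 ≡ 137^2 = 18769 ≡ 528 (mod 629)
157 = 128 + 16 + 8 + 4 + 1 in binary powers of 2.
So 8^157 ≡ 528 · 137 · 528 · 322 · 8 ≡ 230 (mod 629).
Squaring chain: 230 → 64; never reaches −1, so base 8 is a Miller–Rabin witness that 629 is composite.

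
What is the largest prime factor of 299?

23

299 = 13 · 23
23 is prime.
So 299 = 13 · 23; the largest prime factor is 23.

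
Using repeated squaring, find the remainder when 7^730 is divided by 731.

36

7^1 ≡ 7 (mod 731)
7^2 ≡ 7^2 = 49 ≡ 49 (mod 731)
7^4 ≡ 49^2 = 2401 ≡ 208 (mod 731)
7^8 ≡ 208^2 = 43264 ≡ 135 (mod 731)
7^16 ≡ 135^2 = 18225 ≡ 681 (mod 731)
7^32 ≡ 681^2 = 463761 ≡ 307 (mod 731)
7^64 ≡ 307^2 = 94249 ≡ 681 (mod 731)
7^128 ≡ 681^2 = 463761 ≡ 307 (mod 731)
7^256 ≡ 307^2 = 94249 ≡ 681 (mod 731)
7^512 ≡ 681^2 = 463761 ≡ 307 (mod 731)
730 = 512 + 128 + 64 + 16 + 8 + 2 in binary powers of 2.
So 7^730 ≡ 307 · 307 · 681 · 681 · 135 · 49 ≡ 36 (mod 731).
Since 36 ≠ 1, base 7 is a Fermat witness: 731 is composite.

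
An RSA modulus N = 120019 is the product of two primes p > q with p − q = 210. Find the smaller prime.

257

Since p = q + 210, we have 120019 = q(q + 210), so q² + 210q − 120019 = 0.
Discriminant: 210² + 4·120019 = 44100 + 480076 = 524176; √524176 = 724.
q = (−210 + 724)/2 = 257, and p = q + 210 = 467.
Check: 257 · 467 = 120019.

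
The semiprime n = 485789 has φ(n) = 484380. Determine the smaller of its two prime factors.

599

φ(n) = (p−1)(q−1) = n − (p+q) + 1, so p + q = 485789 − 484380 + 1 = 1410.
p and q are the roots of t² − 1410t + 485789 = 0.
Discriminant: 1410² − 4·485789 = 1988100 − 1943156 = 44944; √44944 = 212.
q = (1410 − 212)/2 = 599, p = (1410 + 212)/2 = 811.
Check: 599 · 811 = 485789.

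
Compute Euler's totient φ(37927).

Factor: 37927 = 17 · 23 · 97.
φ(37927) = (17−1) · (23−1) · (97−1) = 16 · 22 · 96 = 33792.

33792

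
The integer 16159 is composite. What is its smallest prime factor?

11

16159 is odd.
Digit sum 22, not divisible by 3.
Ends in 9: not divisible by 5.
7: 16159 = 7·2308 + 3
11: 16159 = 11·1469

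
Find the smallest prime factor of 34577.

34577 is odd.
Digit sum 26, not divisible by 3.
Ends in 7: not divisible by 5.
7: 34577 = 7·4939 + 4
11: 34577 = 11·3143 + 4
13: 34577 = 13·2659 + 10
17: 34577 = 17·2033 + 16
19: 34577 = 19·1819 + 16
23: 34577 = 23·1503 + 8
29: 34577 = 29·1192 + 9
31: 34577 = 31·1115 + 12
37: 34577 = 37·934 + 19
41: 34577 = 41·843 + 14
43: 34577 = 43·804 + 5
47: 34577 = 47·735 + 32
53: 34577 = 53·652 + 21
59: 34577 = 59·586 + 3
61: 34577 = 61·566 + 51
67: 34577 = 67·516 + 5
71: 34577 = 71·487

71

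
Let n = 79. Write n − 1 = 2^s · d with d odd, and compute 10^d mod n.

79 − 1 = 78 = 2^1 · 39, so d = 39.
10^1 ≡ 10 (mod 79)
10^2 ≡ 10^2 = 100 ≡ 21 (mod 79)
10^4 ≡ 21^2 = 441 ≡ 46 (mod 79)
10^8 ≡ 46^2 = 2116 ≡ 62 (mod 79)
10^16 ≡ 62^2 = 3844 ≡ 52 (mod 79)
10^32 ≡ 52^2 = 2704 ≡ 18 (mod 79)
39 = 32 + 4 + 2 + 1 in binary powers of 2.
So 10^39 ≡ 18 · 46 · 21 · 10 ≡ 1 (mod 79).
Since 10^d ≡ 1 (mod 79), base 10 does not prove 79 composite.

1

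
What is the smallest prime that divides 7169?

7169 is odd.
Digit sum 23, not divisible by 3.
Ends in 9: not divisible by 5.
7: 7169 = 7·1024 + 1
11: 7169 = 11·651 + 8
13: 7169 = 13·551 + 6
17: 7169 = 17·421 + 12
19: 7169 = 19·377 + 6
23: 7169 = 23·311 + 16
29: 7169 = 29·247 + 6
31: 7169 = 31·231 + 8
37: 7169 = 37·193 + 28
41: 7169 = 41·174 + 35
43: 7169 = 43·166 + 31
47: 7169 = 47·152 + 25
53: 7169 = 53·135 + 14
59: 7169 = 59·121 + 30
61: 7169 = 61·117 + 32
67: 7169 = 67·107

67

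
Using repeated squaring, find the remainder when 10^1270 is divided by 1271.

10^1 ≡ 10 (mod 1271)
10^2 ≡ 10^2 = 100 ≡ 100 (mod 1271)
10^4 ≡ 100^2 = 10000 ≡ 1103 (mod 1271)
10^8 ≡ 1103^2 = 1216609 ≡ 262 (mod 1271)
10^16 ≡ 262^2 = 68644 ≡ 10 (mod 1271)
10^32 ≡ 10^2 = 100 ≡ 100 (mod 1271)
10^64 ≡ 100^2 = 10000 ≡ 1103 (mod 1271)
10^128 ≡ 1103^2 = 1216609 ≡ 262 (mod 1271)
10^256 ≡ 262^2 = 68644 ≡ 10 (mod 1271)
10^512 ≡ 10^2 = 100 ≡ 100 (mod 1271)
10^1024 ≡ 100^2 = 10000 ≡ 1103 (mod 1271)
1270 = 1024 + 128 + 64 + 32 + 16 + 4 + 2 in binary powers of 2.
So 10^1270 ≡ 1103 · 262 · 1103 · 100 · 10 · 1103 · 100 ≡ 780 (mod 1271).
Since 780 ≠ 1, base 10 is a Fermat witness: 1271 is composite.

780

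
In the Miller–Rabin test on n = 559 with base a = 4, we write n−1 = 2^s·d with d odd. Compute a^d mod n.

559 − 1 = 558 = 2^1 · 279, so d = 279.
4^1 ≡ 4 (mod 559)
4^2 ≡ 4^2 = 16 ≡ 16 (mod 559)
4^4 ≡ 16^2 = 256 ≡ 256 (mod 559)
4^8 ≡ 256^2 = 65536 ≡ 133 (mod 559)
4^16 ≡ 133^2 = 17689 ≡ 360 (mod 559)
4^32 ≡ 360^2 = 129600 ≡ 471 (mod 559)
4^64 ≡ 471^2 = 221841 ≡ 477 (mod 559)
4^128 ≡ 477^2 = 227529 ≡ 16 (mod 559)
4^256 ≡ 16^2 = 256 ≡ 256 (mod 559)
279 = 256 + 16 + 4 + 2 + 1 in binary powers of 2.
So 4^279 ≡ 256 · 360 · 256 · 16 · 4 ≡ 441 (mod 559).
Squaring chain: 441; never reaches −1, so base 4 is a Miller–Rabin witness that 559 is composite.

441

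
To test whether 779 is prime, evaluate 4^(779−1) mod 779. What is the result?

674

4^1 ≡ 4 (mod 779)
4^2 ≡ 4^2 = 16 ≡ 16 (mod 779)
4^4 ≡ 16^2 = 256 ≡ 256 (mod 779)
4^8 ≡ 256^2 = 65536 ≡ 100 (mod 779)
4^16 ≡ 100^2 = 10000 ≡ 652 (mod 779)
4^32 ≡ 652^2 = 425104 ≡ 549 (mod 779)
4^64 ≡ 549^2 = 301401 ≡ 707 (mod 779)
4^128 ≡ 707^2 = 499849 ≡ 510 (mod 779)
4^256 ≡ 510^2 = 260100 ≡ 693 (mod 779)
4^512 ≡ 693^2 = 480249 ≡ 385 (mod 779)
778 = 512 + 256 + 8 + 2 in binary powers of 2.
So 4^778 ≡ 385 · 693 · 100 · 16 ≡ 674 (mod 779).
Since 674 ≠ 1, base 4 is a Fermat witness: 779 is composite.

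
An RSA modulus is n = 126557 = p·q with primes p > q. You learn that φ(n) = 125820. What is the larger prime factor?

467

φ(n) = (p−1)(q−1) = n − (p+q) + 1, so p + q = 126557 − 125820 + 1 = 738.
p and q are the roots of t² − 738t + 126557 = 0.
Discriminant: 738² − 4·126557 = 544644 − 506228 = 38416; √38416 = 196.
q = (738 − 196)/2 = 271, p = (738 + 196)/2 = 467.
Check: 271 · 467 = 126557.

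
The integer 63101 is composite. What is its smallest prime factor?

63101 is odd.
Digit sum 11, not divisible by 3.
Ends in 1: not divisible by 5.
7: 63101 = 7·9014 + 3
11: 63101 = 11·5736 + 5
13: 63101 = 13·4853 + 12
17: 63101 = 17·3711 + 14
19: 63101 = 19·3321 + 2
23: 63101 = 23·2743 + 12
29: 63101 = 29·2175 + 26
31: 63101 = 31·2035 + 16
37: 63101 = 37·1705 + 16
41: 63101 = 41·1539 + 2
43: 63101 = 43·1467 + 20
47: 63101 = 47·1342 + 27
53: 63101 = 53·1190 + 31
59: 63101 = 59·1069 + 30
61: 63101 = 61·1034 + 27
67: 63101 = 67·941 + 54
71: 63101 = 71·888 + 53
73: 63101 = 73·864 + 29
79: 63101 = 79·798 + 59
83: 63101 = 83·760 + 21
89: 63101 = 89·709

89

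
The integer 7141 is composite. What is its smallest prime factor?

7141 is odd.
Digit sum 13, not divisible by 3.
Ends in 1: not divisible by 5.
7: 7141 = 7·1020 + 1
11: 7141 = 11·649 + 2
13: 7141 = 13·549 + 4
17: 7141 = 17·420 + 1
19: 7141 = 19·375 + 16
23: 7141 = 23·310 + 11
29: 7141 = 29·246 + 7
31: 7141 = 31·230 + 11
37: 7141 = 37·193

37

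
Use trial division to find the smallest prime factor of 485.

485 is odd.
Digit sum 17, not divisible by 3.
Ends in 5: divisible by 5.

5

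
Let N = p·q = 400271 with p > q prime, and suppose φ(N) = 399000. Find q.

φ(n) = (p−1)(q−1) = n − (p+q) + 1, so p + q = 400271 − 399000 + 1 = 1272.
p and q are the roots of t² − 1272t + 400271 = 0.
Discriminant: 1272² − 4·400271 = 1617984 − 1601084 = 16900; √16900 = 130.
q = (1272 − 130)/2 = 571, p = (1272 + 130)/2 = 701.
Check: 571 · 701 = 400271.

571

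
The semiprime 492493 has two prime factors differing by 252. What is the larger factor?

839

Since p = q + 252, we have 492493 = q(q + 252), so q² + 252q − 492493 = 0.
Discriminant: 252² + 4·492493 = 63504 + 1969972 = 2033476; √2033476 = 1426.
q = (−252 + 1426)/2 = 587, and p = q + 252 = 839.
Check: 587 · 839 = 492493.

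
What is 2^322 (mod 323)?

2^1 ≡ 2 (mod 323)
2^2 ≡ 2^2 = 4 ≡ 4 (mod 323)
2^4 ≡ 4^2 = 16 ≡ 16 (mod 323)
2^8 ≡ 16^2 = 256 ≡ 256 (mod 323)
2^16 ≡ 256^2 = 65536 ≡ 290 (mod 323)
2^32 ≡ 290^2 = 84100 ≡ 120 (mod 323)
2^64 ≡ 120^2 = 14400 ≡ 188 (mod 323)
2^128 ≡ 188^2 = 35344 ≡ 137 (mod 323)
2^256 ≡ 137^2 = 18769 ≡ 35 (mod 323)
322 = 256 + 64 + 2 in binary powers of 2.
So 2^322 ≡ 35 · 188 · 4 ≡ 157 (mod 323).
Since 157 ≠ 1, base 2 is a Fermat witness: 323 is composite.

157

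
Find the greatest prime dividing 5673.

61

5673 = 3 · 1891
1891 = 31 · 61
61 is prime.
So 5673 = 3 · 31 · 61; the largest prime factor is 61.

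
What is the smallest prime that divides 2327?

2327 is odd.
Digit sum 14, not divisible by 3.
Ends in 7: not divisible by 5.
7: 2327 = 7·332 + 3
11: 2327 = 11·211 + 6
13: 2327 = 13·179

13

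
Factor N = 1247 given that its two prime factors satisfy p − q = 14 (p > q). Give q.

29

Since p = q + 14, we have 1247 = q(q + 14), so q² + 14q − 1247 = 0.
Discriminant: 14² + 4·1247 = 196 + 4988 = 5184; √5184 = 72.
q = (−14 + 72)/2 = 29, and p = q + 14 = 43.
Check: 29 · 43 = 1247.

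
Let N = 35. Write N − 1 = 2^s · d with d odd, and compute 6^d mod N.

35 − 1 = 34 = 2^1 · 17, so d = 17.
6^1 ≡ 6 (mod 35)
6^2 ≡ 6^2 = 36 ≡ 1 (mod 35)
6^4 ≡ 1^2 = 1 ≡ 1 (mod 35)
6^8 ≡ 1^2 = 1 ≡ 1 (mod 35)
6^16 ≡ 1^2 = 1 ≡ 1 (mod 35)
17 = 16 + 1 in binary powers of 2.
So 6^17 ≡ 1 · 6 ≡ 6 (mod 35).
Squaring chain: 6; never reaches −1, so base 6 is a Miller–Rabin witness that 35 is composite.

6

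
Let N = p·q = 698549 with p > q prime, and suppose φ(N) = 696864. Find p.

953

φ(n) = (p−1)(q−1) = n − (p+q) + 1, so p + q = 698549 − 696864 + 1 = 1686.
p and q are the roots of t² − 1686t + 698549 = 0.
Discriminant: 1686² − 4·698549 = 2842596 − 2794196 = 48400; √48400 = 220.
q = (1686 − 220)/2 = 733, p = (1686 + 220)/2 = 953.
Check: 733 · 953 = 698549.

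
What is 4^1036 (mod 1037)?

4^1 ≡ 4 (mod 1037)
4^2 ≡ 4^2 = 16 ≡ 16 (mod 1037)
4^4 ≡ 16^2 = 256 ≡ 256 (mod 1037)
4^8 ≡ 256^2 = 65536 ≡ 205 (mod 1037)
4^16 ≡ 205^2 = 42025 ≡ 545 (mod 1037)
4^32 ≡ 545^2 = 297025 ≡ 443 (mod 1037)
4^64 ≡ 443^2 = 196249 ≡ 256 (mod 1037)
4^128 ≡ 256^2 = 65536 ≡ 205 (mod 1037)
4^256 ≡ 205^2 = 42025 ≡ 545 (mod 1037)
4^512 ≡ 545^2 = 297025 ≡ 443 (mod 1037)
4^1024 ≡ 443^2 = 196249 ≡ 256 (mod 1037)
1036 = 1024 + 8 + 4 in binary powers of 2.
So 4^1036 ≡ 256 · 205 · 256 ≡ 545 (mod 1037).
Since 545 ≠ 1, base 4 is a Fermat witness: 1037 is composite.

545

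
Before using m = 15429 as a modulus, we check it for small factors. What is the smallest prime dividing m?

3

15429 is odd.
Digit sum 21, divisible by 3.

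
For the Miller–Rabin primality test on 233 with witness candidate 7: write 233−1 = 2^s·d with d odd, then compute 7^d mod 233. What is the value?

89

233 − 1 = 232 = 2^3 · 29, so d = 29.
7^1 ≡ 7 (mod 233)
7^2 ≡ 7^2 = 49 ≡ 49 (mod 233)
7^4 ≡ 49^2 = 2401 ≡ 71 (mod 233)
7^8 ≡ 71^2 = 5041 ≡ 148 (mod 233)
7^16 ≡ 148^2 = 21904 ≡ 2 (mod 233)
29 = 16 + 8 + 4 + 1 in binary powers of 2.
So 7^29 ≡ 2 · 148 · 71 · 7 ≡ 89 (mod 233).
Squaring chain: 89 → 232 → 1; reaches −1, so base 7 does not prove 233 composite.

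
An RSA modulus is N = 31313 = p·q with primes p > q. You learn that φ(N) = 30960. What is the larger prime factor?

181

φ(n) = (p−1)(q−1) = n − (p+q) + 1, so p + q = 31313 − 30960 + 1 = 354.
p and q are the roots of t² − 354t + 31313 = 0.
Discriminant: 354² − 4·31313 = 125316 − 125252 = 64; √64 = 8.
q = (354 − 8)/2 = 173, p = (354 + 8)/2 = 181.
Check: 173 · 181 = 31313.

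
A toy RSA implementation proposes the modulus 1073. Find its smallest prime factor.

29

1073 is odd.
Digit sum 11, not divisible by 3.
Ends in 3: not divisible by 5.
7: 1073 = 7·153 + 2
11: 1073 = 11·97 + 6
13: 1073 = 13·82 + 7
17: 1073 = 17·63 + 2
19: 1073 = 19·56 + 9
23: 1073 = 23·46 + 15
29: 1073 = 29·37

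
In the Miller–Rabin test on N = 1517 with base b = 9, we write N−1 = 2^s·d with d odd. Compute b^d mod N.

934

1517 − 1 = 1516 = 2^2 · 379, so d = 379.
9^1 ≡ 9 (mod 1517)
9^2 ≡ 9^2 = 81 ≡ 81 (mod 1517)
9^4 ≡ 81^2 = 6561 ≡ 493 (mod 1517)
9^8 ≡ 493^2 = 243049 ≡ 329 (mod 1517)
9^16 ≡ 329^2 = 108241 ≡ 534 (mod 1517)
9^32 ≡ 534^2 = 285156 ≡ 1477 (mod 1517)
9^64 ≡ 1477^2 = 2181529 ≡ 83 (mod 1517)
9^128 ≡ 83^2 = 6889 ≡ 821 (mod 1517)
9^256 ≡ 821^2 = 674041 ≡ 493 (mod 1517)
379 = 256 + 64 + 32 + 16 + 8 + 2 + 1 in binary powers of 2.
So 9^379 ≡ 493 · 83 · 1477 · 534 · 329 · 81 · 9 ≡ 934 (mod 1517).
Squaring chain: 934 → 81; never reaches −1, so base 9 is a Miller–Rabin witness that 1517 is composite.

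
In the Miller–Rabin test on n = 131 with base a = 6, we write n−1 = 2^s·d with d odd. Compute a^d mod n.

130

131 − 1 = 130 = 2^1 · 65, so d = 65.
6^1 ≡ 6 (mod 131)
6^2 ≡ 6^2 = 36 ≡ 36 (mod 131)
6^4 ≡ 36^2 = 1296 ≡ 117 (mod 131)
6^8 ≡ 117^2 = 13689 ≡ 65 (mod 131)
6^16 ≡ 65^2 = 4225 ≡ 33 (mod 131)
6^32 ≡ 33^2 = 1089 ≡ 41 (mod 131)
6^64 ≡ 41^2 = 1681 ≡ 109 (mod 131)
65 = 64 + 1 in binary powers of 2.
So 6^65 ≡ 109 · 6 ≡ 130 (mod 131).
Since 6^d ≡ 130 (mod 131), base 6 does not prove 131 composite.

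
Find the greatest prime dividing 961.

31

961 = 31 · 31
31 = 31 · 1
So 961 = 31^2; the largest prime factor is 31.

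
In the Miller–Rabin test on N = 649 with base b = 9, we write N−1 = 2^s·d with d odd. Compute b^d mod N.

649 − 1 = 648 = 2^3 · 81, so d = 81.
9^1 ≡ 9 (mod 649)
9^2 ≡ 9^2 = 81 ≡ 81 (mod 649)
9^4 ≡ 81^2 = 6561 ≡ 71 (mod 649)
9^8 ≡ 71^2 = 5041 ≡ 498 (mod 649)
9^16 ≡ 498^2 = 248004 ≡ 86 (mod 649)
9^32 ≡ 86^2 = 7396 ≡ 257 (mod 649)
9^64 ≡ 257^2 = 66049 ≡ 500 (mod 649)
81 = 64 + 16 + 1 in binary powers of 2.
So 9^81 ≡ 500 · 86 · 9 ≡ 196 (mod 649).
Squaring chain: 196 → 125 → 49; never reaches −1, so base 9 is a Miller–Rabin witness that 649 is composite.

196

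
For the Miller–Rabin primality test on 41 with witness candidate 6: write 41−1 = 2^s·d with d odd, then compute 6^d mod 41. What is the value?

27

41 − 1 = 40 = 2^3 · 5, so d = 5.
6^1 ≡ 6 (mod 41)
6^2 ≡ 6^2 = 36 ≡ 36 (mod 41)
6^4 ≡ 36^2 = 1296 ≡ 25 (mod 41)
5 = 4 + 1 in binary powers of 2.
So 6^5 ≡ 25 · 6 ≡ 27 (mod 41).
Squaring chain: 27 → 32 → 40; reaches −1, so base 6 does not prove 41 composite.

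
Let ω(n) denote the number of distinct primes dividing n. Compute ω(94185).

94185 = 3^2 · 10465
10465 = 5 · 2093
2093 = 7 · 299
299 = 13 · 23
94185 = 3^2 · 5 · 7 · 13 · 23, which has 5 distinct prime factors.

5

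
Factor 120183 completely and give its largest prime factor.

97

120183 = 3 · 40061
40061 = 7 · 5723
5723 = 59 · 97
97 is prime.
So 120183 = 3 · 7 · 59 · 97; the largest prime factor is 97.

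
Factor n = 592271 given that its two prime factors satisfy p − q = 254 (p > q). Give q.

653

Since p = q + 254, we have 592271 = q(q + 254), so q² + 254q − 592271 = 0.
Discriminant: 254² + 4·592271 = 64516 + 2369084 = 2433600; √2433600 = 1560.
q = (−254 + 1560)/2 = 653, and p = q + 254 = 907.
Check: 653 · 907 = 592271.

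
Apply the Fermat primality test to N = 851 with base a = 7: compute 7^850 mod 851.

7^1 ≡ 7 (mod 851)
7^2 ≡ 7^2 = 49 ≡ 49 (mod 851)
7^4 ≡ 49^2 = 2401 ≡ 699 (mod 851)
7^8 ≡ 699^2 = 488601 ≡ 127 (mod 851)
7^16 ≡ 127^2 = 16129 ≡ 811 (mod 851)
7^32 ≡ 811^2 = 657721 ≡ 749 (mod 851)
7^64 ≡ 749^2 = 561001 ≡ 192 (mod 851)
7^128 ≡ 192^2 = 36864 ≡ 271 (mod 851)
7^256 ≡ 271^2 = 73441 ≡ 255 (mod 851)
7^512 ≡ 255^2 = 65025 ≡ 349 (mod 851)
850 = 512 + 256 + 64 + 16 + 2 in binary powers of 2.
So 7^850 ≡ 349 · 255 · 192 · 811 · 49 ≡ 255 (mod 851).
Since 255 ≠ 1, base 7 is a Fermat witness: 851 is composite.

255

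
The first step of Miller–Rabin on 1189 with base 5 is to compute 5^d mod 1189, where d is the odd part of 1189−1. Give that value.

1169

1189 − 1 = 1188 = 2^2 · 297, so d = 297.
5^1 ≡ 5 (mod 1189)
5^2 ≡ 5^2 = 25 ≡ 25 (mod 1189)
5^4 ≡ 25^2 = 625 ≡ 625 (mod 1189)
5^8 ≡ 625^2 = 390625 ≡ 633 (mod 1189)
5^16 ≡ 633^2 = 400689 ≡ 1185 (mod 1189)
5^32 ≡ 1185^2 = 1404225 ≡ 16 (mod 1189)
5^64 ≡ 16^2 = 256 ≡ 256 (mod 1189)
5^128 ≡ 256^2 = 65536 ≡ 141 (mod 1189)
5^256 ≡ 141^2 = 19881 ≡ 857 (mod 1189)
297 = 256 + 32 + 8 + 1 in binary powers of 2.
So 5^297 ≡ 857 · 16 · 633 · 5 ≡ 1169 (mod 1189).
Squaring chain: 1169 → 400; never reaches −1, so base 5 is a Miller–Rabin witness that 1189 is composite.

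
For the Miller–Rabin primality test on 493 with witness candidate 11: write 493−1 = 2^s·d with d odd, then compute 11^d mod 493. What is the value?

97

493 − 1 = 492 = 2^2 · 123, so d = 123.
11^1 ≡ 11 (mod 493)
11^2 ≡ 11^2 = 121 ≡ 121 (mod 493)
11^4 ≡ 121^2 = 14641 ≡ 344 (mod 493)
11^8 ≡ 344^2 = 118336 ≡ 16 (mod 493)
11^16 ≡ 16^2 = 256 ≡ 256 (mod 493)
11^32 ≡ 256^2 = 65536 ≡ 460 (mod 493)
11^64 ≡ 460^2 = 211600 ≡ 103 (mod 493)
123 = 64 + 32 + 16 + 8 + 2 + 1 in binary powers of 2.
So 11^123 ≡ 103 · 460 · 256 · 16 · 121 · 11 ≡ 97 (mod 493).
Squaring chain: 97 → 42; never reaches −1, so base 11 is a Miller–Rabin witness that 493 is composite.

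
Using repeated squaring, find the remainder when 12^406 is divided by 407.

12

12^1 ≡ 12 (mod 407)
12^2 ≡ 12^2 = 144 ≡ 144 (mod 407)
12^4 ≡ 144^2 = 20736 ≡ 386 (mod 407)
12^8 ≡ 386^2 = 148996 ≡ 34 (mod 407)
12^16 ≡ 34^2 = 1156 ≡ 342 (mod 407)
12^32 ≡ 342^2 = 116964 ≡ 155 (mod 407)
12^64 ≡ 155^2 = 24025 ≡ 12 (mod 407)
12^128 ≡ 12^2 = 144 ≡ 144 (mod 407)
12^256 ≡ 144^2 = 20736 ≡ 386 (mod 407)
406 = 256 + 128 + 16 + 4 + 2 in binary powers of 2.
So 12^406 ≡ 386 · 144 · 342 · 386 · 144 ≡ 12 (mod 407).
Since 12 ≠ 1, base 12 is a Fermat witness: 407 is composite.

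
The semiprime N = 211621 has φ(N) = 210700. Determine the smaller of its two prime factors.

431

φ(n) = (p−1)(q−1) = n − (p+q) + 1, so p + q = 211621 − 210700 + 1 = 922.
p and q are the roots of t² − 922t + 211621 = 0.
Discriminant: 922² − 4·211621 = 850084 − 846484 = 3600; √3600 = 60.
q = (922 − 60)/2 = 431, p = (922 + 60)/2 = 491.
Check: 431 · 491 = 211621.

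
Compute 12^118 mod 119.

12^1 ≡ 12 (mod 119)
12^2 ≡ 12^2 = 144 ≡ 25 (mod 119)
12^4 ≡ 25^2 = 625 ≡ 30 (mod 119)
12^8 ≡ 30^2 = 900 ≡ 67 (mod 119)
12^16 ≡ 67^2 = 4489 ≡ 86 (mod 119)
12^32 ≡ 86^2 = 7396 ≡ 18 (mod 119)
12^64 ≡ 18^2 = 324 ≡ 86 (mod 119)
118 = 64 + 32 + 16 + 4 + 2 in binary powers of 2.
So 12^118 ≡ 86 · 18 · 86 · 30 · 25 ≡ 2 (mod 119).
Since 2 ≠ 1, base 12 is a Fermat witness: 119 is composite.

2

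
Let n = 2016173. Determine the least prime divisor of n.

53

2016173 is odd.
Digit sum 20, not divisible by 3.
Ends in 3: not divisible by 5.
7: 2016173 = 7·288024 + 5
11: 2016173 = 11·183288 + 5
13: 2016173 = 13·155090 + 3
17: 2016173 = 17·118598 + 7
19: 2016173 = 19·106114 + 7
23: 2016173 = 23·87659 + 16
29: 2016173 = 29·69523 + 6
31: 2016173 = 31·65037 + 26
37: 2016173 = 37·54491 + 6
41: 2016173 = 41·49174 + 39
43: 2016173 = 43·46887 + 32
47: 2016173 = 47·42897 + 14
53: 2016173 = 53·38041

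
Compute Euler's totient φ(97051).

90720

Factor: 97051 = 37 · 43 · 61.
φ(97051) = (37−1) · (43−1) · (61−1) = 36 · 42 · 60 = 90720.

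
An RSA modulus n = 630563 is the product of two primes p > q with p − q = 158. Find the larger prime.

877

Since p = q + 158, we have 630563 = q(q + 158), so q² + 158q − 630563 = 0.
Discriminant: 158² + 4·630563 = 24964 + 2522252 = 2547216; √2547216 = 1596.
q = (−158 + 1596)/2 = 719, and p = q + 158 = 877.
Check: 719 · 877 = 630563.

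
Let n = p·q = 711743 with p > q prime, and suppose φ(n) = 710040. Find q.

733

φ(n) = (p−1)(q−1) = n − (p+q) + 1, so p + q = 711743 − 710040 + 1 = 1704.
p and q are the roots of t² − 1704t + 711743 = 0.
Discriminant: 1704² − 4·711743 = 2903616 − 2846972 = 56644; √56644 = 238.
q = (1704 − 238)/2 = 733, p = (1704 + 238)/2 = 971.
Check: 733 · 971 = 711743.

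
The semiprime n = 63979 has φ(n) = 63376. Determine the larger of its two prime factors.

φ(n) = (p−1)(q−1) = n − (p+q) + 1, so p + q = 63979 − 63376 + 1 = 604.
p and q are the roots of t² − 604t + 63979 = 0.
Discriminant: 604² − 4·63979 = 364816 − 255916 = 108900; √108900 = 330.
q = (604 − 330)/2 = 137, p = (604 + 330)/2 = 467.
Check: 137 · 467 = 63979.

467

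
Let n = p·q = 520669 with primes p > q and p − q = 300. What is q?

587

Since p = q + 300, we have 520669 = q(q + 300), so q² + 300q − 520669 = 0.
Discriminant: 300² + 4·520669 = 90000 + 2082676 = 2172676; √2172676 = 1474.
q = (−300 + 1474)/2 = 587, and p = q + 300 = 887.
Check: 587 · 887 = 520669.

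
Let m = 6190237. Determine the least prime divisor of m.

6190237 is odd.
Digit sum 28, not divisible by 3.
Ends in 7: not divisible by 5.
7: 6190237 = 7·884319 + 4
11: 6190237 = 11·562748 + 9
13: 6190237 = 13·476172 + 1
17: 6190237 = 17·364131 + 10
19: 6190237 = 19·325801 + 18
23: 6190237 = 23·269140 + 17
29: 6190237 = 29·213456 + 13
31: 6190237 = 31·199685 + 2
37: 6190237 = 37·167303 + 26
41: 6190237 = 41·150981 + 16
43: 6190237 = 43·143959

43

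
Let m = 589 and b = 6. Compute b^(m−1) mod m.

6^1 ≡ 6 (mod 589)
6^2 ≡ 6^2 = 36 ≡ 36 (mod 589)
6^4 ≡ 36^2 = 1296 ≡ 118 (mod 589)
6^8 ≡ 118^2 = 13924 ≡ 377 (mod 589)
6^16 ≡ 377^2 = 142129 ≡ 180 (mod 589)
6^32 ≡ 180^2 = 32400 ≡ 5 (mod 589)
6^64 ≡ 5^2 = 25 ≡ 25 (mod 589)
6^128 ≡ 25^2 = 625 ≡ 36 (mod 589)
6^256 ≡ 36^2 = 1296 ≡ 118 (mod 589)
6^512 ≡ 118^2 = 13924 ≡ 377 (mod 589)
588 = 512 + 64 + 8 + 4 in binary powers of 2.
So 6^588 ≡ 377 · 25 · 377 · 118 ≡ 311 (mod 589).
Since 311 ≠ 1, base 6 is a Fermat witness: 589 is composite.

311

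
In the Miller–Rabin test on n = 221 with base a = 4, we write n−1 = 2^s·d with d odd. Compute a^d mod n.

30

221 − 1 = 220 = 2^2 · 55, so d = 55.
4^1 ≡ 4 (mod 221)
4^2 ≡ 4^2 = 16 ≡ 16 (mod 221)
4^4 ≡ 16^2 = 256 ≡ 35 (mod 221)
4^8 ≡ 35^2 = 1225 ≡ 120 (mod 221)
4^16 ≡ 120^2 = 14400 ≡ 35 (mod 221)
4^32 ≡ 35^2 = 1225 ≡ 120 (mod 221)
55 = 32 + 16 + 4 + 2 + 1 in binary powers of 2.
So 4^55 ≡ 120 · 35 · 35 · 16 · 4 ≡ 30 (mod 221).
Squaring chain: 30 → 16; never reaches −1, so base 4 is a Miller–Rabin witness that 221 is composite.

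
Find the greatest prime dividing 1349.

1349 = 19 · 71
71 is prime.
So 1349 = 19 · 71; the largest prime factor is 71.

71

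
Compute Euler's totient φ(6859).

Factor: 6859 = 19^3.
φ(6859) = 19^2·(19−1) = 6498.

6498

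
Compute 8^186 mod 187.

8^1 ≡ 8 (mod 187)
8^2 ≡ 8^2 = 64 ≡ 64 (mod 187)
8^4 ≡ 64^2 = 4096 ≡ 169 (mod 187)
8^8 ≡ 169^2 = 28561 ≡ 137 (mod 187)
8^16 ≡ 137^2 = 18769 ≡ 69 (mod 187)
8^32 ≡ 69^2 = 4761 ≡ 86 (mod 187)
8^64 ≡ 86^2 = 7396 ≡ 103 (mod 187)
8^128 ≡ 103^2 = 10609 ≡ 137 (mod 187)
186 = 128 + 32 + 16 + 8 + 2 in binary powers of 2.
So 8^186 ≡ 137 · 86 · 69 · 137 · 64 ≡ 47 (mod 187).
Since 47 ≠ 1, base 8 is a Fermat witness: 187 is composite.

47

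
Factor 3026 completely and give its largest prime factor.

89

3026 = 2 · 1513
1513 = 17 · 89
89 is prime.
So 3026 = 2 · 17 · 89; the largest prime factor is 89.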